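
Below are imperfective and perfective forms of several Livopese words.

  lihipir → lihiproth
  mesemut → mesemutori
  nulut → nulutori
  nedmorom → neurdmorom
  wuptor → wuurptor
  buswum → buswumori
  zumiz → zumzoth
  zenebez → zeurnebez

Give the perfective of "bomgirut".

"bomgirut" has last vowel 'u'. The stems whose last vowel is 'u' (nulut → nulutori, mesemut → mesemutori, buswum → buswumori) add -ori.
So bomgirut → bomgirutori.

bomgirutori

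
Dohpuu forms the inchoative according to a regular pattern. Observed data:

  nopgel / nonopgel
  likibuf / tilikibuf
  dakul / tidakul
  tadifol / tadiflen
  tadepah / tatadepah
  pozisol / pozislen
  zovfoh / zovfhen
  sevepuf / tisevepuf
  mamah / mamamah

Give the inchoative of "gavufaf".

dakul and pozisol both end in -l yet inflect differently (tidakul, pozislen), so the final letter is not what conditions the rule; the last vowel is.
"gavufaf" has last vowel 'a'. The stems whose last vowel is 'a' (mamah → mamamah, tadepah → tatadepah) repeat the first consonant+vowel as a prefix.
So gavufaf → gagavufaf.

gagavufaf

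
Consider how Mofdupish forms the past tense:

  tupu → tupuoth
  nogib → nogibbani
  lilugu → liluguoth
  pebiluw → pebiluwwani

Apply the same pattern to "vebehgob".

tupu and pebiluw both have last vowel 'u' yet inflect differently (tupuoth, pebiluwwani), so the last vowel is not what conditions the rule; whether the stem ends in a vowel or a consonant is.
"vebehgob" ends in a consonant. The stems ending in a consonant (nogib → nogibbani, pebiluw → pebiluwwani) double the final consonant and add -ani.
The other pattern: stems ending in a vowel add -oth.
So vebehgob → vebehgobbani.

vebehgobbani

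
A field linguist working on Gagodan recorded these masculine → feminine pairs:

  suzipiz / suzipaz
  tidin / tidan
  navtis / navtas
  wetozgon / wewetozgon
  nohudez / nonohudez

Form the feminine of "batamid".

tidin and wetozgon both end in -n yet inflect differently (tidan, wewetozgon), so the final letter is not what conditions the rule; the last vowel is.
"batamid" has last vowel 'i'. The stems whose last vowel is 'i' (suzipiz → suzipaz, tidin → tidan, navtis → navtas) change the last vowel to 'a'.
The other pattern: stems whose last vowel is 'e' or 'o' repeat the first consonant+vowel as a prefix.
So batamid → batamad.

batamad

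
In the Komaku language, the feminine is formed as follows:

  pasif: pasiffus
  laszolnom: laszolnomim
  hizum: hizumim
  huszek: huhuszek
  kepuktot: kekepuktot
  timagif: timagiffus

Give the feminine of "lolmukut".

laszolnom and kepuktot both have last vowel 'o' yet inflect differently (laszolnomim, kekepuktot), so the last vowel is not what conditions the rule; the final letter is.
"lolmukut" ends in -t. The one such stem in the data (kepuktot → kekepuktot) repeats the first consonant+vowel as a prefix (as does huszek), so the same rule applies.
The other patterns: stems ending in -f double the final consonant and add -us; stems ending in -m add -im.
So lolmukut → lololmukut.

lololmukut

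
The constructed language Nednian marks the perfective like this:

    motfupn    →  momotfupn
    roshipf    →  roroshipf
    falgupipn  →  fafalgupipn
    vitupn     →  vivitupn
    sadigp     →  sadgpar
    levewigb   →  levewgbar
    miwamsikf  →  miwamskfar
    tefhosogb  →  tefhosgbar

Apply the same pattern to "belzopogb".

roshipf and miwamsikf both end in -f yet inflect differently (roroshipf, miwamskfar), so the final letter is not what conditions the rule; the second-to-last letter is.
"belzopogb" has second-to-last letter 'g'. The stems whose second-to-last letter is 'g' (sadigp → sadgpar, levewigb → levewgbar, tefhosogb → tefhosgbar) delete the last vowel and add -ar.
The other pattern: stems whose second-to-last letter is 'p' repeat the first consonant+vowel as a prefix.
So belzopogb → belzopgbar.

belzopgbar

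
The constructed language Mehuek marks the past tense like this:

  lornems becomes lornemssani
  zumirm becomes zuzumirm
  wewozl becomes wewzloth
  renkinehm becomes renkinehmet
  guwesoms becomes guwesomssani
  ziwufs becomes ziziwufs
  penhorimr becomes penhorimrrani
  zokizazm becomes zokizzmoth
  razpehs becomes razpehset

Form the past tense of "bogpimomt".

guwesoms and razpehs both end in -s yet inflect differently (guwesomssani, razpehset), so the final letter is not what conditions the rule; the second-to-last letter is.
"bogpimomt" has second-to-last letter 'm'. The stems whose second-to-last letter is 'm' (guwesoms → guwesomssani, lornems → lornemssani, penhorimr → penhorimrrani) double the final consonant and add -ani.
So bogpimomt → bogpimomttani.

bogpimomttani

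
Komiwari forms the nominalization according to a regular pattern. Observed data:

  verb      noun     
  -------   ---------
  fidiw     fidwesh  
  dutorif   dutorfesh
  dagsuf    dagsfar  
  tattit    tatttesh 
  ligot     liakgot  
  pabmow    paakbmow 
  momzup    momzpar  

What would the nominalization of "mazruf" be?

"mazruf" has last vowel 'u'. The stems whose last vowel is 'u' (dagsuf → dagsfar, momzup → momzpar) delete the last vowel and add -ar.
So mazruf → mazrfar.

mazrfar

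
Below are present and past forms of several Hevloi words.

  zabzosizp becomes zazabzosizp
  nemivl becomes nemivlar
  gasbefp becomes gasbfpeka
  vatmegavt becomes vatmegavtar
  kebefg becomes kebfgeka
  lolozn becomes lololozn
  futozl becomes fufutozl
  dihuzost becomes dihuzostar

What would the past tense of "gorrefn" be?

gasbefp and zabzosizp both end in -p yet inflect differently (gasbfpeka, zazabzosizp), so the final letter is not what conditions the rule; the second-to-last letter is.
"gorrefn" has second-to-last letter 'f'. The stems whose second-to-last letter is 'f' (kebefg → kebfgeka, gasbefp → gasbfpeka) delete the last vowel and add -eka.
So gorrefn → gorrfneka.

gorrfneka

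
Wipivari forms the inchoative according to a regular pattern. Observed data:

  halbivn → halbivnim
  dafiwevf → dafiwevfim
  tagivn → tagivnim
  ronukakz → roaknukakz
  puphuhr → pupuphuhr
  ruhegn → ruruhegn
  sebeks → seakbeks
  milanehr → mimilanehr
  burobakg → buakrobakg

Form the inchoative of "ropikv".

roakpikv

halbivn and ruhegn both end in -n yet inflect differently (halbivnim, ruruhegn), so the final letter is not what conditions the rule; the second-to-last letter is.
"ropikv" has second-to-last letter 'k'. The stems whose second-to-last letter is 'k' (burobakg → buakrobakg, ronukakz → roaknukakz, sebeks → seakbeks) insert -ak- after the first vowel.
So ropikv → roakpikv.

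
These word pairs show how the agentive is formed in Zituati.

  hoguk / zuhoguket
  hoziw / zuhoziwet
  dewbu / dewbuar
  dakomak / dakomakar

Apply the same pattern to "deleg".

delegar

hoguk and dakomak both end in -k yet inflect differently (zuhoguket, dakomakar), so the final letter is not what conditions the rule; the first letter is.
"deleg" begins with d-. The stems beginning with d- (dewbu → dewbuar, dakomak → dakomakar) add -ar.
The other pattern: stems beginning with h- add zu- … -et around the stem.
So deleg → delegar.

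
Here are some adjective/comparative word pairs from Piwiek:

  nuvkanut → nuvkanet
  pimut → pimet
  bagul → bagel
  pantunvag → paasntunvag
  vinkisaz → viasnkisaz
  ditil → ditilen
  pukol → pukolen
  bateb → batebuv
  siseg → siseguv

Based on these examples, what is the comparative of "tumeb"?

tumebuv

"tumeb" has last vowel 'e'. The stems whose last vowel is 'e' (bateb → batebuv, siseg → siseguv) add -uv.
The other patterns: stems whose last vowel is 'u' change the last vowel to 'e'; stems whose last vowel is 'a' insert -as- after the first vowel; stems whose last vowel is 'i' or 'o' add -en.
So tumeb → tumebuv.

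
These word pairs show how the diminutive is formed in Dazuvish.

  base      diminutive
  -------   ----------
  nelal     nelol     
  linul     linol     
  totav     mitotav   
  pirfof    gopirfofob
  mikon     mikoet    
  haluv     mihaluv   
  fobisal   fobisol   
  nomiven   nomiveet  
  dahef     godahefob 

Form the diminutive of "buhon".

buhoet

linul and haluv both have last vowel 'u' yet inflect differently (linol, mihaluv), so the last vowel is not what conditions the rule; the final letter is.
"buhon" ends in -n. The stems ending in -n (nomiven → nomiveet, mikon → mikoet) drop the final letter and add -et.
The other patterns: stems ending in -l change the last vowel to 'o'; stems ending in -v add the prefix mi-; stems ending in -f add go- … -ob around the stem.
So buhon → buhoet.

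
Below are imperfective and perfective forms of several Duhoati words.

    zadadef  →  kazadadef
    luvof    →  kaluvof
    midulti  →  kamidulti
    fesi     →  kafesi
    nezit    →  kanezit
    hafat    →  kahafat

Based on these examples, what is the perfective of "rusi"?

Every pair shown (zadadef → kazadadef, luvof → kaluvof, midulti → kamidulti, …) follows the same rule: add the prefix ka-.
So rusi → karusi.

karusi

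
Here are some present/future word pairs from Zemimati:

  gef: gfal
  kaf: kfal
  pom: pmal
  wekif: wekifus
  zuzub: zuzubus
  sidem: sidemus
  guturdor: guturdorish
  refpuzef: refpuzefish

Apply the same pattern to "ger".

gral

"ger" has 1 vowel. The stems with 1 vowel (gef → gfal, kaf → kfal, pom → pmal) delete the last vowel and add -al.
The other patterns: stems with 2 vowels add -us; stems with 3 vowels add -ish.
So ger → gral.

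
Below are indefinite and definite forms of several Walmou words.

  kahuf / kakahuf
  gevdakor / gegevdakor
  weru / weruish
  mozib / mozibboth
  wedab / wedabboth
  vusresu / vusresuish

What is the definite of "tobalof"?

"tobalof" ends in -f. The one such stem in the data (kahuf → kakahuf) repeats the first consonant+vowel as a prefix (as does gevdakor), so the same rule applies.
So tobalof → totobalof.

totobalof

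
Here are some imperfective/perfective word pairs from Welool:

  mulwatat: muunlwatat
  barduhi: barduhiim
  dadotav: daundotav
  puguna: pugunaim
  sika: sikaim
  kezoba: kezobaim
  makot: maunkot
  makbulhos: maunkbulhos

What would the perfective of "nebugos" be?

neunbugos

"nebugos" ends in a consonant. The stems ending in a consonant (makot → maunkot, mulwatat → muunlwatat, dadotav → daundotav) insert -un- after the first vowel.
The other pattern: stems ending in a vowel add -im.
So nebugos → neunbugos.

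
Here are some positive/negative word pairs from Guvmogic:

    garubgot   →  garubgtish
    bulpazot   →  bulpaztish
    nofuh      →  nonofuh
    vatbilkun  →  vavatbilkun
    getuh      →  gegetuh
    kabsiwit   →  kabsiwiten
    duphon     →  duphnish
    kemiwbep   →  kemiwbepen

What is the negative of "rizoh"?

rizhish

"rizoh" has last vowel 'o'. The stems whose last vowel is 'o' (garubgot → garubgtish, duphon → duphnish, bulpazot → bulpaztish) delete the last vowel and add -ish.
The other patterns: stems whose last vowel is 'u' repeat the first consonant+vowel as a prefix; stems whose last vowel is 'e' or 'i' add -en.
So rizoh → rizhish.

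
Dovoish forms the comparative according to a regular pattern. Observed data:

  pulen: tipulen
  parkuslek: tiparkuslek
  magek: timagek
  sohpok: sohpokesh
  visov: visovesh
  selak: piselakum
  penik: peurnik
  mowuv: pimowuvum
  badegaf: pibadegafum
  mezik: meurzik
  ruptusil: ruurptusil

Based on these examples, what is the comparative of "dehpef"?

tidehpef

"dehpef" has last vowel 'e'. The stems whose last vowel is 'e' (pulen → tipulen, magek → timagek, parkuslek → tiparkuslek) add the prefix ti-.
The other patterns: stems whose last vowel is 'o' add -esh; stems whose last vowel is 'i' insert -ur- after the first vowel; stems whose last vowel is 'a' or 'u' add pi- … -um around the stem.
So dehpef → tidehpef.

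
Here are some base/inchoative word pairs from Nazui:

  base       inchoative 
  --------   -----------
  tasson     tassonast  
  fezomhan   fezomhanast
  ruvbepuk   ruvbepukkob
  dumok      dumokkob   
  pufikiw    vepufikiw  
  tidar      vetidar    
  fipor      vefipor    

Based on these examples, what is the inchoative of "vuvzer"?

tasson and dumok both have last vowel 'o' yet inflect differently (tassonast, dumokkob), so the last vowel is not what conditions the rule; the final letter is.
"vuvzer" ends in -r. The stems ending in -r (tidar → vetidar, fipor → vefipor) add the prefix ve-.
So vuvzer → vevuvzer.

vevuvzer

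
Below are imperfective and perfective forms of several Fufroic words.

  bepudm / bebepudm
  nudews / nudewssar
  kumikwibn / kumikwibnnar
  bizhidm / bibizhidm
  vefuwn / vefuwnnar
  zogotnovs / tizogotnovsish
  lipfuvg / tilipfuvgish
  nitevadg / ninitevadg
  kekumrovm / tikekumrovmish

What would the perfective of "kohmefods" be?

lipfuvg and nitevadg both end in -g yet inflect differently (tilipfuvgish, ninitevadg), so the final letter is not what conditions the rule; the second-to-last letter is.
"kohmefods" has second-to-last letter 'd'. The stems whose second-to-last letter is 'd' (nitevadg → ninitevadg, bepudm → bebepudm, bizhidm → bibizhidm) repeat the first consonant+vowel as a prefix.
The other patterns: stems whose second-to-last letter is 'v' add ti- … -ish around the stem; stems whose second-to-last letter is 'b' or 'w' double the final consonant and add -ar.
So kohmefods → kokohmefods.

kokohmefods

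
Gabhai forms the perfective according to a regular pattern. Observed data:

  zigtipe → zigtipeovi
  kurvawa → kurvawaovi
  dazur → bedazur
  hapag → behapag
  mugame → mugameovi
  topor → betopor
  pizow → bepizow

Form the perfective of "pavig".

"pavig" ends in a consonant. The stems ending in a consonant (topor → betopor, pizow → bepizow, hapag → behapag) add the prefix be-.
The other pattern: stems ending in a vowel add -ovi.
So pavig → bepavig.

bepavig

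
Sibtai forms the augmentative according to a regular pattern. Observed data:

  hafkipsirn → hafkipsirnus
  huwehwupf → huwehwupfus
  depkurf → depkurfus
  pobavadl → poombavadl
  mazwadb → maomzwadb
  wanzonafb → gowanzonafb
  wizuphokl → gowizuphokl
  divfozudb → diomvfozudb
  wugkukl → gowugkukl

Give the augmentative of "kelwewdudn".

keomlwewdudn

pobavadl and wizuphokl both end in -l yet inflect differently (poombavadl, gowizuphokl), so the final letter is not what conditions the rule; the second-to-last letter is.
"kelwewdudn" has second-to-last letter 'd'. The stems whose second-to-last letter is 'd' (divfozudb → diomvfozudb, mazwadb → maomzwadb, pobavadl → poombavadl) insert -om- after the first vowel.
So kelwewdudn → keomlwewdudn.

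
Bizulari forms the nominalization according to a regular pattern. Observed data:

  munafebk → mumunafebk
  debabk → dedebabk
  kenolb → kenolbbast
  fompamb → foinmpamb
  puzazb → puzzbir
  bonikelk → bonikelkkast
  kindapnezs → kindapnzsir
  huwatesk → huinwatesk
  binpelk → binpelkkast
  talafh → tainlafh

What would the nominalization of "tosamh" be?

toinsamh

"tosamh" has second-to-last letter 'm'. The one such stem in the data (fompamb → foinmpamb) inserts -in- after the first vowel (as do talafh, huwatesk), so the same rule applies.
So tosamh → toinsamh.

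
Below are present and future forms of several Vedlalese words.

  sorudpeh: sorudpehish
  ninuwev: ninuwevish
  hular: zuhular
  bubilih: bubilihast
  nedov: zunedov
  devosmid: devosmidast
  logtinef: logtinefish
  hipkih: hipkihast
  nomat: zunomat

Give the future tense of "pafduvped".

sorudpeh and bubilih both end in -h yet inflect differently (sorudpehish, bubilihast), so the final letter is not what conditions the rule; the last vowel is.
"pafduvped" has last vowel 'e'. The stems whose last vowel is 'e' (ninuwev → ninuwevish, logtinef → logtinefish, sorudpeh → sorudpehish) add -ish.
The other patterns: stems whose last vowel is 'i' add -ast; stems whose last vowel is 'a' or 'o' add the prefix zu-.
So pafduvped → pafduvpedish.

pafduvpedish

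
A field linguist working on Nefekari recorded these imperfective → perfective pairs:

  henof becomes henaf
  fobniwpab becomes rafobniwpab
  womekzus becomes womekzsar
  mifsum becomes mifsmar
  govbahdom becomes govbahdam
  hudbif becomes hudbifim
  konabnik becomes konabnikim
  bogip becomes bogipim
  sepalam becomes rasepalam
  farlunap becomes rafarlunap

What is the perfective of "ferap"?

bogip and farlunap both end in -p yet inflect differently (bogipim, rafarlunap), so the final letter is not what conditions the rule; the last vowel is.
"ferap" has last vowel 'a'. The stems whose last vowel is 'a' (farlunap → rafarlunap, fobniwpab → rafobniwpab, sepalam → rasepalam) add the prefix ra-.
So ferap → raferap.

raferap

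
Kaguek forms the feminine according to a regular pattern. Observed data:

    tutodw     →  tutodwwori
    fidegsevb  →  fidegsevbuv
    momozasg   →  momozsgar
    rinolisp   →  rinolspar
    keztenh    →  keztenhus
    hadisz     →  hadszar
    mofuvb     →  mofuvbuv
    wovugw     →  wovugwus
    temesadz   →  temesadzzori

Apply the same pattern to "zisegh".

hadisz and temesadz both end in -z yet inflect differently (hadszar, temesadzzori), so the final letter is not what conditions the rule; the second-to-last letter is.
"zisegh" has second-to-last letter 'g'. The one such stem in the data (wovugw → wovugwus) adds -us, so the same rule applies.
So zisegh → ziseghus.

ziseghus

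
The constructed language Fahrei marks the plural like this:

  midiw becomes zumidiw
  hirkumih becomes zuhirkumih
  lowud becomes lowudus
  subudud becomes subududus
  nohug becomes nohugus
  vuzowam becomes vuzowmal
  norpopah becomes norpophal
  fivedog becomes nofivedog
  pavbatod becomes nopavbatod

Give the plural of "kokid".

"kokid" has last vowel 'i'. The stems whose last vowel is 'i' (midiw → zumidiw, hirkumih → zuhirkumih) add the prefix zu-.
The other patterns: stems whose last vowel is 'u' add -us; stems whose last vowel is 'a' delete the last vowel and add -al; stems whose last vowel is 'o' add the prefix no-.
So kokid → zukokid.

zukokid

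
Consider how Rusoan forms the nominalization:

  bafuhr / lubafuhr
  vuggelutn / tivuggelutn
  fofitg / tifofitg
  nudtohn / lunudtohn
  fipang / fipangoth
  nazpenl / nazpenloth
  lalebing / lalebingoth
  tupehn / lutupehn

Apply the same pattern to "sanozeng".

sanozengoth

tupehn and vuggelutn both end in -n yet inflect differently (lutupehn, tivuggelutn), so the final letter is not what conditions the rule; the second-to-last letter is.
"sanozeng" has second-to-last letter 'n'. The stems whose second-to-last letter is 'n' (nazpenl → nazpenloth, fipang → fipangoth, lalebing → lalebingoth) add -oth.
The other patterns: stems whose second-to-last letter is 'h' add the prefix lu-; stems whose second-to-last letter is 't' add the prefix ti-.
So sanozeng → sanozengoth.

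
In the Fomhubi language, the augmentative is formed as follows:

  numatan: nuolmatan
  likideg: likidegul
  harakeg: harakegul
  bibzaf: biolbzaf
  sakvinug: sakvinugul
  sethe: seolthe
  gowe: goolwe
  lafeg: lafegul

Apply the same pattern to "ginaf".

giolnaf

lafeg and gowe both have last vowel 'e' yet inflect differently (lafegul, goolwe), so the last vowel is not what conditions the rule; the final letter is.
"ginaf" ends in -f. The one such stem in the data (bibzaf → biolbzaf) inserts -ol- after the first vowel (as do gowe, numatan), so the same rule applies.
The other pattern: stems ending in -g add -ul.
So ginaf → giolnaf.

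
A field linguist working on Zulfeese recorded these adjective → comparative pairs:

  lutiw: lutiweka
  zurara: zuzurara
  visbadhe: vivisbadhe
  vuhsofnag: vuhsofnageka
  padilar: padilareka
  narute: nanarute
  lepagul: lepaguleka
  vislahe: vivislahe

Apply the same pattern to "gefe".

zurara and vuhsofnag both have last vowel 'a' yet inflect differently (zuzurara, vuhsofnageka), so the last vowel is not what conditions the rule; whether the stem ends in a vowel or a consonant is.
"gefe" ends in a vowel. The stems ending in a vowel (visbadhe → vivisbadhe, zurara → zuzurara, vislahe → vivislahe) repeat the first consonant+vowel as a prefix.
So gefe → gegefe.

gegefe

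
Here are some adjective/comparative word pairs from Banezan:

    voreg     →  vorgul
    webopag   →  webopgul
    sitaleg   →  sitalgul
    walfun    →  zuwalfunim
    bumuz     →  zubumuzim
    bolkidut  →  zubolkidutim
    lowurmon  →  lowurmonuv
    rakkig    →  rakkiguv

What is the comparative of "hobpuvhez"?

hobpuvhzul

"hobpuvhez" has last vowel 'e'. The stems whose last vowel is 'e' (voreg → vorgul, sitaleg → sitalgul) delete the last vowel and add -ul.
So hobpuvhez → hobpuvhzul.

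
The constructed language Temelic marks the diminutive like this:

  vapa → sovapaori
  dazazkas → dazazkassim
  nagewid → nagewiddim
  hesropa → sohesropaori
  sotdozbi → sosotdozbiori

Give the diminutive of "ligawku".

nagewid and sotdozbi both have last vowel 'i' yet inflect differently (nagewiddim, sosotdozbiori), so the last vowel is not what conditions the rule; whether the stem ends in a vowel or a consonant is.
"ligawku" ends in a vowel. The stems ending in a vowel (sotdozbi → sosotdozbiori, vapa → sovapaori, hesropa → sohesropaori) add so- … -ori around the stem.
So ligawku → soligawkuori.

soligawkuori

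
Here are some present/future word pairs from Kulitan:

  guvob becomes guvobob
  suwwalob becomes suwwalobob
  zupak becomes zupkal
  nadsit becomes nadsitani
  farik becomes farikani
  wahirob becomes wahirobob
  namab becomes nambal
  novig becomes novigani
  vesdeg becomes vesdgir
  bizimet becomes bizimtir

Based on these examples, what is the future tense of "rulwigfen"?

"rulwigfen" has last vowel 'e'. The stems whose last vowel is 'e' (vesdeg → vesdgir, bizimet → bizimtir) delete the last vowel and add -ir.
So rulwigfen → rulwigfnir.

rulwigfnir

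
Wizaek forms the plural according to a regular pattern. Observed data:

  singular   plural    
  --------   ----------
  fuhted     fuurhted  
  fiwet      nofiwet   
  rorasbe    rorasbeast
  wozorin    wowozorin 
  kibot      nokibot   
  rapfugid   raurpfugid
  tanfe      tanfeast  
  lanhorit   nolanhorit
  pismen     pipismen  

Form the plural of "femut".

fiwet and tanfe both have last vowel 'e' yet inflect differently (nofiwet, tanfeast), so the last vowel is not what conditions the rule; the final letter is.
"femut" ends in -t. The stems ending in -t (lanhorit → nolanhorit, kibot → nokibot, fiwet → nofiwet) add the prefix no-.
So femut → nofemut.

nofemut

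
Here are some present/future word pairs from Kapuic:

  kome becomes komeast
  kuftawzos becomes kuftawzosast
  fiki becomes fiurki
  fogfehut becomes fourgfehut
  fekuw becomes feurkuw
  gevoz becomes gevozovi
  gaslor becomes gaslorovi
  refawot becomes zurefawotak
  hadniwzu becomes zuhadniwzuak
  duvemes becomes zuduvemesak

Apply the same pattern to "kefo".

kefoast

fogfehut and refawot both end in -t yet inflect differently (fourgfehut, zurefawotak), so the final letter is not what conditions the rule; the first letter is.
"kefo" begins with k-. The stems beginning with k- (kome → komeast, kuftawzos → kuftawzosast) add -ast.
So kefo → kefoast.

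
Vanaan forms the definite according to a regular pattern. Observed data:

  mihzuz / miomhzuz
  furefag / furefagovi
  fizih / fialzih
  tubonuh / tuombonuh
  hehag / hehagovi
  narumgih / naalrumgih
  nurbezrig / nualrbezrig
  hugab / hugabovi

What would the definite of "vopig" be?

tubonuh and narumgih both end in -h yet inflect differently (tuombonuh, naalrumgih), so the final letter is not what conditions the rule; the last vowel is.
"vopig" has last vowel 'i'. The stems whose last vowel is 'i' (narumgih → naalrumgih, nurbezrig → nualrbezrig, fizih → fialzih) insert -al- after the first vowel.
The other patterns: stems whose last vowel is 'u' insert -om- after the first vowel; stems whose last vowel is 'a' add -ovi.
So vopig → voalpig.

voalpig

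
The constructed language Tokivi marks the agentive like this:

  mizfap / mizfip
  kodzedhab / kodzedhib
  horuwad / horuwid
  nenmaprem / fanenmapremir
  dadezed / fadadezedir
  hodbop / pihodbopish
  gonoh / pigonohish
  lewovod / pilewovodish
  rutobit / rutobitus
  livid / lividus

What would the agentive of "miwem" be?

famiwemir

horuwad and dadezed both end in -d yet inflect differently (horuwid, fadadezedir), so the final letter is not what conditions the rule; the last vowel is.
"miwem" has last vowel 'e'. The stems whose last vowel is 'e' (nenmaprem → fanenmapremir, dadezed → fadadezedir) add fa- … -ir around the stem.
The other patterns: stems whose last vowel is 'a' change the last vowel to 'i'; stems whose last vowel is 'o' add pi- … -ish around the stem; stems whose last vowel is 'i' add -us.
So miwem → famiwemir.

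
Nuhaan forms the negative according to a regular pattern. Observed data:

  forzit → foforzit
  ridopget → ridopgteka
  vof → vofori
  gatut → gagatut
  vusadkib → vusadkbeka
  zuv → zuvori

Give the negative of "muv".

muvori

"muv" has 1 vowel. The stems with 1 vowel (vof → vofori, zuv → zuvori) add -ori.
The other patterns: stems with 2 vowels repeat the first consonant+vowel as a prefix; stems with 3 vowels delete the last vowel and add -eka.
So muv → muvori.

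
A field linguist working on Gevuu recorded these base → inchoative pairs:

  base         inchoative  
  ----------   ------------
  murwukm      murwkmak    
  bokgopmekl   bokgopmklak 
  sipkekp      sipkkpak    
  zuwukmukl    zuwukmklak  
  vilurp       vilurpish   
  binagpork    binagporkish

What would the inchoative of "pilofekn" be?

pilofknak

sipkekp and vilurp both end in -p yet inflect differently (sipkkpak, vilurpish), so the final letter is not what conditions the rule; the second-to-last letter is.
"pilofekn" has second-to-last letter 'k'. The stems whose second-to-last letter is 'k' (murwukm → murwkmak, bokgopmekl → bokgopmklak, sipkekp → sipkkpak) delete the last vowel and add -ak.
The other pattern: stems whose second-to-last letter is 'r' add -ish.
So pilofekn → pilofknak.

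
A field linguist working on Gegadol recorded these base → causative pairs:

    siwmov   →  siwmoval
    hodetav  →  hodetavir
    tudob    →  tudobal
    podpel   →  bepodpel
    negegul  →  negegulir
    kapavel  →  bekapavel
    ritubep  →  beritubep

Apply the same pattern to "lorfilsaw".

lorfilsawir

podpel and negegul both end in -l yet inflect differently (bepodpel, negegulir), so the final letter is not what conditions the rule; the last vowel is.
"lorfilsaw" has last vowel 'a'. The one such stem in the data (hodetav → hodetavir) adds -ir, so the same rule applies.
So lorfilsaw → lorfilsawir.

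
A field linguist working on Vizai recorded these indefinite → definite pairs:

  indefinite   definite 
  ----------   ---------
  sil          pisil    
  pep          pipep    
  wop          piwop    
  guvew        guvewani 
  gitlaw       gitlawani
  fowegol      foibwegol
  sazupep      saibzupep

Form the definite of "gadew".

gadewani

"gadew" has 2 vowels. The stems with 2 vowels (guvew → guvewani, gitlaw → gitlawani) add -ani.
The other patterns: stems with 1 vowel add the prefix pi-; stems with 3 vowels insert -ib- after the first vowel.
So gadew → gadewani.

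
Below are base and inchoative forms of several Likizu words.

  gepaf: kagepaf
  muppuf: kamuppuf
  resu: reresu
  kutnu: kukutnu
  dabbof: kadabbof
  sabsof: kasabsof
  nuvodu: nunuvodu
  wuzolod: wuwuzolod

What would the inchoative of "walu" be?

wawalu

muppuf and resu both have last vowel 'u' yet inflect differently (kamuppuf, reresu), so the last vowel is not what conditions the rule; the final letter is.
"walu" ends in -u. The stems ending in -u (resu → reresu, nuvodu → nunuvodu, kutnu → kukutnu) repeat the first consonant+vowel as a prefix.
So walu → wawalu.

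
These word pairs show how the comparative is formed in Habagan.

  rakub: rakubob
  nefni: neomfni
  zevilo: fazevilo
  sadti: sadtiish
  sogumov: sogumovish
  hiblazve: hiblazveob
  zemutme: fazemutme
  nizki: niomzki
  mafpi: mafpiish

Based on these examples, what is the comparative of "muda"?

sadti and nefni both end in -i yet inflect differently (sadtiish, neomfni), so the final letter is not what conditions the rule; the first letter is.
"muda" begins with m-. The one such stem in the data (mafpi → mafpiish) adds -ish, so the same rule applies.
So muda → mudaish.

mudaish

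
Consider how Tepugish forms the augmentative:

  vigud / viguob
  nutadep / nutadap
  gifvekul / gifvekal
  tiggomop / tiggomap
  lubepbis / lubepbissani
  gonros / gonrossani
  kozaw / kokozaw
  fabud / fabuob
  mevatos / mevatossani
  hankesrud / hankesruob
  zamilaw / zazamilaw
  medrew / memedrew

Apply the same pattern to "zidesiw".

mevatos and tiggomop both have last vowel 'o' yet inflect differently (mevatossani, tiggomap), so the last vowel is not what conditions the rule; the final letter is.
"zidesiw" ends in -w. The stems ending in -w (medrew → memedrew, zamilaw → zazamilaw, kozaw → kokozaw) repeat the first consonant+vowel as a prefix.
The other patterns: stems ending in -d drop the final letter and add -ob; stems ending in -s double the final consonant and add -ani; stems ending in -l or -p change the last vowel to 'a'.
So zidesiw → zizidesiw.

zizidesiw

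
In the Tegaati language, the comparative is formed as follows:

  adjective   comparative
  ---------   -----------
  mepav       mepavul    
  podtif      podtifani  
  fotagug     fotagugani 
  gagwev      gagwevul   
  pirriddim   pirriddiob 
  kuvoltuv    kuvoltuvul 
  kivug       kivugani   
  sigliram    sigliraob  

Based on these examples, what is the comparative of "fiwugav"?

"fiwugav" ends in -v. The stems ending in -v (gagwev → gagwevul, mepav → mepavul, kuvoltuv → kuvoltuvul) add -ul.
The other patterns: stems ending in -m drop the final letter and add -ob; stems ending in -f or -g add -ani.
So fiwugav → fiwugavul.

fiwugavul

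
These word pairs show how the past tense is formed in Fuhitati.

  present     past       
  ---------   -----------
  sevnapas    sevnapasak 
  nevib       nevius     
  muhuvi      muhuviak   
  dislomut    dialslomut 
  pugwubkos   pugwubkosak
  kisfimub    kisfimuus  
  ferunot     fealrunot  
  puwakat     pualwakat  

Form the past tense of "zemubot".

zealmubot

kisfimub and dislomut both have last vowel 'u' yet inflect differently (kisfimuus, dialslomut), so the last vowel is not what conditions the rule; the final letter is.
"zemubot" ends in -t. The stems ending in -t (ferunot → fealrunot, puwakat → pualwakat, dislomut → dialslomut) insert -al- after the first vowel.
So zemubot → zealmubot.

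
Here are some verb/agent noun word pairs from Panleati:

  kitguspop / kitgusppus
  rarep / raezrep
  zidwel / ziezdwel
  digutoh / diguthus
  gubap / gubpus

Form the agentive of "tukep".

tuezkep

rarep and gubap both end in -p yet inflect differently (raezrep, gubpus), so the final letter is not what conditions the rule; the last vowel is.
"tukep" has last vowel 'e'. The stems whose last vowel is 'e' (rarep → raezrep, zidwel → ziezdwel) insert -ez- after the first vowel.
The other pattern: stems whose last vowel is 'a' or 'o' delete the last vowel and add -us.
So tukep → tuezkep.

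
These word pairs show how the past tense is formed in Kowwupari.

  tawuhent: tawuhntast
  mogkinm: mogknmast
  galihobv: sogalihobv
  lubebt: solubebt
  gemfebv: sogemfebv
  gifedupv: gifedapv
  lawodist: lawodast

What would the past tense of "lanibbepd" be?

lanibbapd

tawuhent and lubebt both end in -t yet inflect differently (tawuhntast, solubebt), so the final letter is not what conditions the rule; the second-to-last letter is.
"lanibbepd" has second-to-last letter 'p'. The one such stem in the data (gifedupv → gifedapv) changes the last vowel to 'a' (as does lawodist), so the same rule applies.
So lanibbepd → lanibbapd.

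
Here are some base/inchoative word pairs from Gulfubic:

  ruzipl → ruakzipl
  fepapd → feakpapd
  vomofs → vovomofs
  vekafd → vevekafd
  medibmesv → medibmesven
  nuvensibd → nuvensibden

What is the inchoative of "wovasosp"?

fepapd and vekafd both end in -d yet inflect differently (feakpapd, vevekafd), so the final letter is not what conditions the rule; the second-to-last letter is.
"wovasosp" has second-to-last letter 's'. The one such stem in the data (medibmesv → medibmesven) adds -en, so the same rule applies.
The other patterns: stems whose second-to-last letter is 'p' insert -ak- after the first vowel; stems whose second-to-last letter is 'f' repeat the first consonant+vowel as a prefix.
So wovasosp → wovasospen.

wovasospen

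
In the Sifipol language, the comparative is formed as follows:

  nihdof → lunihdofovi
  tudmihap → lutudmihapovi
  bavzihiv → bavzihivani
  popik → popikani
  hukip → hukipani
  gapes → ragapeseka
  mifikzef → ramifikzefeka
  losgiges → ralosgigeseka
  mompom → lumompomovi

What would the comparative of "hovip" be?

hukip and tudmihap both end in -p yet inflect differently (hukipani, lutudmihapovi), so the final letter is not what conditions the rule; the last vowel is.
"hovip" has last vowel 'i'. The stems whose last vowel is 'i' (popik → popikani, hukip → hukipani, bavzihiv → bavzihivani) add -ani.
The other patterns: stems whose last vowel is 'e' add ra- … -eka around the stem; stems whose last vowel is 'a' or 'o' add lu- … -ovi around the stem.
So hovip → hovipani.

hovipani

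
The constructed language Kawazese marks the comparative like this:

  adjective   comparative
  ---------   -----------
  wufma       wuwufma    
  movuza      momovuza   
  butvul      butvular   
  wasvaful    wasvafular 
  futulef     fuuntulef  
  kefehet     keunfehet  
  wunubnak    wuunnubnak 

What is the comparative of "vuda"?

vuvuda

"vuda" ends in -a. The stems ending in -a (wufma → wuwufma, movuza → momovuza) repeat the first consonant+vowel as a prefix.
The other patterns: stems ending in -l add -ar; stems ending in -f, -k or -t insert -un- after the first vowel.
So vuda → vuvuda.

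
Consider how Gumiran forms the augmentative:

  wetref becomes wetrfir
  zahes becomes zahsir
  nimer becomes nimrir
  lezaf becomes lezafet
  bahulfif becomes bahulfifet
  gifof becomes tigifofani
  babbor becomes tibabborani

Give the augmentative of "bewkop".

tibewkopani

"bewkop" has last vowel 'o'. The stems whose last vowel is 'o' (gifof → tigifofani, babbor → tibabborani) add ti- … -ani around the stem.
So bewkop → tibewkopani.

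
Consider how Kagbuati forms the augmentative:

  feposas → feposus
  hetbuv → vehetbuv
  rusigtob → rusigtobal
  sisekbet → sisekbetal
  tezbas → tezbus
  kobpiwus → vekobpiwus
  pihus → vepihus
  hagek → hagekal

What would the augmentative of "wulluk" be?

pihus and feposas both end in -s yet inflect differently (vepihus, feposus), so the final letter is not what conditions the rule; the last vowel is.
"wulluk" has last vowel 'u'. The stems whose last vowel is 'u' (pihus → vepihus, hetbuv → vehetbuv, kobpiwus → vekobpiwus) add the prefix ve-.
So wulluk → vewulluk.

vewulluk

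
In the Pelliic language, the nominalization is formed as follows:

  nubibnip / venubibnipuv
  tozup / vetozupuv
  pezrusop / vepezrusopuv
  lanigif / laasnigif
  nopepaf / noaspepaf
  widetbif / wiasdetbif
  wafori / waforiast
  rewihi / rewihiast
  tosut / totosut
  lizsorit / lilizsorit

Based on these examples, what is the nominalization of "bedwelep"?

vebedwelepuv

nubibnip and lanigif both have last vowel 'i' yet inflect differently (venubibnipuv, laasnigif), so the last vowel is not what conditions the rule; the final letter is.
"bedwelep" ends in -p. The stems ending in -p (nubibnip → venubibnipuv, tozup → vetozupuv, pezrusop → vepezrusopuv) add ve- … -uv around the stem.
The other patterns: stems ending in -f insert -as- after the first vowel; stems ending in -i add -ast; stems ending in -t repeat the first consonant+vowel as a prefix.
So bedwelep → vebedwelepuv.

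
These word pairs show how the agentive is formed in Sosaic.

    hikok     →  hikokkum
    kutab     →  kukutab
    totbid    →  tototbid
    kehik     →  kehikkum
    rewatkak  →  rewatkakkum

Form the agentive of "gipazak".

gipazakkum

rewatkak and kutab both have last vowel 'a' yet inflect differently (rewatkakkum, kukutab), so the last vowel is not what conditions the rule; the final letter is.
"gipazak" ends in -k. The stems ending in -k (kehik → kehikkum, rewatkak → rewatkakkum, hikok → hikokkum) double the final consonant and add -um.
The other pattern: stems ending in -b or -d repeat the first consonant+vowel as a prefix.
So gipazak → gipazakkum.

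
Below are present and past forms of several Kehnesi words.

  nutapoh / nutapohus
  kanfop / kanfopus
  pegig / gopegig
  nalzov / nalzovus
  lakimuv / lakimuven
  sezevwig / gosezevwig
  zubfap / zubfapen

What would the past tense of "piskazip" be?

gopiskazip

kanfop and zubfap both end in -p yet inflect differently (kanfopus, zubfapen), so the final letter is not what conditions the rule; the last vowel is.
"piskazip" has last vowel 'i'. The stems whose last vowel is 'i' (sezevwig → gosezevwig, pegig → gopegig) add the prefix go-.
The other patterns: stems whose last vowel is 'o' add -us; stems whose last vowel is 'a' or 'u' add -en.
So piskazip → gopiskazip.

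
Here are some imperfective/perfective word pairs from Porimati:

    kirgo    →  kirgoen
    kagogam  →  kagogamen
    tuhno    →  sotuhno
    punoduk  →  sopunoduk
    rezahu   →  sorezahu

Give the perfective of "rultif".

"rultif" begins with r-. The one such stem in the data (rezahu → sorezahu) adds the prefix so-, so the same rule applies.
So rultif → sorultif.

sorultif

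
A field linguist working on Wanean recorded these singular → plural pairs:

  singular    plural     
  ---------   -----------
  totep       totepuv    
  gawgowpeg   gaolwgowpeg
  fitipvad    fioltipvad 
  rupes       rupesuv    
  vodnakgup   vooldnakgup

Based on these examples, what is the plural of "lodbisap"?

"lodbisap" has 3 vowels. The stems with 3 vowels (gawgowpeg → gaolwgowpeg, fitipvad → fioltipvad, vodnakgup → vooldnakgup) insert -ol- after the first vowel.
The other pattern: stems with 2 vowels add -uv.
So lodbisap → looldbisap.

looldbisap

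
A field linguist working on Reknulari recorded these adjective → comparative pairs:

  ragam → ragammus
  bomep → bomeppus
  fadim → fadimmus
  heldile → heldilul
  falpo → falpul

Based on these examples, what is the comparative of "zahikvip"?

"zahikvip" ends in a consonant. The stems ending in a consonant (ragam → ragammus, bomep → bomeppus, fadim → fadimmus) double the final consonant and add -us.
The other pattern: stems ending in a vowel drop the final letter and add -ul.
So zahikvip → zahikvippus.

zahikvippus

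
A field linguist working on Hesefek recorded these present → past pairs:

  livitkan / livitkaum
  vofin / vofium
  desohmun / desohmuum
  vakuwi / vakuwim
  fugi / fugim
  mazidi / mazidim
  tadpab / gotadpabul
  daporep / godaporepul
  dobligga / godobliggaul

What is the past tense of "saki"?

"saki" ends in -i. The stems ending in -i (vakuwi → vakuwim, fugi → fugim, mazidi → mazidim) drop the final letter and add -im.
So saki → sakim.

sakim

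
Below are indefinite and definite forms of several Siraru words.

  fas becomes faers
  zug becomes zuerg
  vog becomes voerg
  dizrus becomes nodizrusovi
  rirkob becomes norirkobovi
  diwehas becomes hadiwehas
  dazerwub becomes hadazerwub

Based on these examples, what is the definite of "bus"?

"bus" has 1 vowel. The stems with 1 vowel (fas → faers, zug → zuerg, vog → voerg) insert -er- after the first vowel.
So bus → buers.

buers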